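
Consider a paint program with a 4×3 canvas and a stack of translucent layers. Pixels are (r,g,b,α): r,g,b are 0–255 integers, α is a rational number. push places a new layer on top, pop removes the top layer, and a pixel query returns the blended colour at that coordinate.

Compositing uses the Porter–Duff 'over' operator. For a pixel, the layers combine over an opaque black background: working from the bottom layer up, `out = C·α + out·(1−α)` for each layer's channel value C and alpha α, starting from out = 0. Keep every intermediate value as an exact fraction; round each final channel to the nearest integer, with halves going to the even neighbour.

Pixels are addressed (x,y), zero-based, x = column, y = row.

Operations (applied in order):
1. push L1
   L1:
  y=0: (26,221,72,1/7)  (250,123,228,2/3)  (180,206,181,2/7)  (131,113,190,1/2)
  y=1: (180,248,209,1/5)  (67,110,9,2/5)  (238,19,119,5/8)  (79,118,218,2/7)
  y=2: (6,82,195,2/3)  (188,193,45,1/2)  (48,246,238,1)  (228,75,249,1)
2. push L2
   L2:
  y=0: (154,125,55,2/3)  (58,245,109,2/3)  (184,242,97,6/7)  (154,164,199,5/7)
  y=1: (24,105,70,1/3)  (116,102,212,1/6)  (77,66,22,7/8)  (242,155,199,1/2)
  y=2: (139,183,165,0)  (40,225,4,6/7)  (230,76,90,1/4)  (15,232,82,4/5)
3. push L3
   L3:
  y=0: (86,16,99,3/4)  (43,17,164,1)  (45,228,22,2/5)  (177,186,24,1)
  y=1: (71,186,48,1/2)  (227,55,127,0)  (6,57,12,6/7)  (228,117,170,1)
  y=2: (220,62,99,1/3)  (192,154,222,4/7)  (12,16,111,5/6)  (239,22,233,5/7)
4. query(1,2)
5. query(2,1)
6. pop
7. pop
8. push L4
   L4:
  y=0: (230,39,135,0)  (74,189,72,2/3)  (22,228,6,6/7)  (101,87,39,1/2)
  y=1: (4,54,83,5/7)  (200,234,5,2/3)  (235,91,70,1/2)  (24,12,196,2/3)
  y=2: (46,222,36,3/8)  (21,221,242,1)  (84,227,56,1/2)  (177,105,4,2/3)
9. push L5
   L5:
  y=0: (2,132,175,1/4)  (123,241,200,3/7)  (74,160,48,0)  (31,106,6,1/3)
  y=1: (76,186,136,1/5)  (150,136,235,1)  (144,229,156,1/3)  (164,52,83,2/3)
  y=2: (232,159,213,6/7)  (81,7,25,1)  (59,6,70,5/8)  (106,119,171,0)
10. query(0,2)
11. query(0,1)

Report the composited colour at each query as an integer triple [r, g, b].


query (1,2) [L1,L2,L3] — begin 0,0,0
L1 α=1/2: [94, 193/2, 45/2]
L2 α=6/7: [334/7, 2893/14, 93/14]
L3 α=4/7: [6378/49, 17303/98, 12711/98]
rounded: [130, 177, 130]

query (2,1) [L1,L2,L3] — begin 0,0,0
after L1 α=5/8: [595/4, 95/8, 595/8]
after L2 α=7/8: [2751/32, 3791/64, 1827/64]
after L3 α=6/7: [3903/224, 25679/448, 6435/448]
rounded: [17, 57, 14]

(0,2) stack=L1,L4,L5; from [0,0,0]:
L1 α=2/3: [4, 164/3, 130]
L4 α=3/8: [79/4, 1409/12, 379/4]
L5 α=6/7: [5647/28, 12857/84, 5491/28]
= [202, 153, 196]

at x=0,y=1 over L1,L4,L5:
+L1 (α=1/5) → [36, 248/5, 209/5]
+L4 (α=5/7) → [92/7, 1846/35, 2493/35]
+L5 (α=1/5) → [180/7, 13894/175, 14732/175]
rounded: [26, 79, 84]


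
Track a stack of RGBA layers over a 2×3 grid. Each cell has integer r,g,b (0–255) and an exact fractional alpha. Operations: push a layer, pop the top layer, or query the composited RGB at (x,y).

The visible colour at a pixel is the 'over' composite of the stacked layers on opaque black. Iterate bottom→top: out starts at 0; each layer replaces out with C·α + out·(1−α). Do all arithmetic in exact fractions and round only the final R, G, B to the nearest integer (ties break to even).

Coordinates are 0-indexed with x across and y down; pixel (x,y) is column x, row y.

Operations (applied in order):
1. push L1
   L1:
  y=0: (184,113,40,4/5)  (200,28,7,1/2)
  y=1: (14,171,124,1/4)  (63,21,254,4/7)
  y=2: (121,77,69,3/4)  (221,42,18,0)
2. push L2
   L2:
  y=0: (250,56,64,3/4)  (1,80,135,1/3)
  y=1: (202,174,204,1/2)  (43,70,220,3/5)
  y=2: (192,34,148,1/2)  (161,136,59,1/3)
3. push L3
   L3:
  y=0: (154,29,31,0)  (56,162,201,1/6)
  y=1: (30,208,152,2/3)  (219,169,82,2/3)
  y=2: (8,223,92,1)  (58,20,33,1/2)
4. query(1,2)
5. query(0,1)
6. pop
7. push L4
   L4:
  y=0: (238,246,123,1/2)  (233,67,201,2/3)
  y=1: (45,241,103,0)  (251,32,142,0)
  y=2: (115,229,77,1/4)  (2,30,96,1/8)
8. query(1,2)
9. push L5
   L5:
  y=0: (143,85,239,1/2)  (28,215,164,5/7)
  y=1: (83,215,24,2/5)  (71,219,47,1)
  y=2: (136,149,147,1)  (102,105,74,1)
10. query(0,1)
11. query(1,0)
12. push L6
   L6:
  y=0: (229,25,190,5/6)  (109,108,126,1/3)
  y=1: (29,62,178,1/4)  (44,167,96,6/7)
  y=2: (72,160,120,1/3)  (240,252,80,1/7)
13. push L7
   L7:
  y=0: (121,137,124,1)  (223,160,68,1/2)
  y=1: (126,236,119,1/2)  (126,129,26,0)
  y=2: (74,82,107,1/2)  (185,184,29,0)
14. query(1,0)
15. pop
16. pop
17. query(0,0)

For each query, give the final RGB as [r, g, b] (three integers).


query (1,2) [L1,L2,L3] — begin 0,0,0
+L1 (α=0) → [0, 0, 0]
+L2 (α=1/3) → [161/3, 136/3, 59/3]
+L3 (α=1/2) → [335/6, 98/3, 79/3]
= [56, 33, 26]

query (0,1) [L1,L2,L3] — begin 0,0,0
L1 α=1/4: [7/2, 171/4, 31]
L2 α=1/2: [411/4, 867/8, 235/2]
L3 α=2/3: [217/4, 4195/24, 281/2]
→ [54, 175, 140]

(1,2) stack=L1,L2,L4; from [0,0,0]:
after L1 α=0: [0, 0, 0]
after L2 α=1/3: [161/3, 136/3, 59/3]
after L4 α=1/8: [1133/24, 521/12, 701/24]
→ [47, 43, 29]

at x=0,y=1 over L1,L2,L4,L5:
L1 α=1/4: [7/2, 171/4, 31]
L2 α=1/2: [411/4, 867/8, 235/2]
L4 α=0: [411/4, 867/8, 235/2]
L5 α=2/5: [1897/20, 6041/40, 801/10]
rounded: [95, 151, 80]

(1,0) stack=L1,L2,L4,L5; from [0,0,0]:
+L1 (α=1/2) → [100, 14, 7/2]
+L2 (α=1/3) → [67, 36, 142/3]
+L4 (α=2/3) → [533/3, 170/3, 1348/9]
+L5 (α=5/7) → [1486/21, 3565/21, 10076/63]
→ [71, 170, 160]

(1,0) stack=L1,L2,L4,L5,L6,L7; from [0,0,0]:
L1 α=1/2: [100, 14, 7/2]
L2 α=1/3: [67, 36, 142/3]
L4 α=2/3: [533/3, 170/3, 1348/9]
L5 α=5/7: [1486/21, 3565/21, 10076/63]
L6 α=1/3: [5261/63, 9398/63, 28090/189]
L7 α=1/2: [9655/63, 9739/63, 20471/189]
rounded: [153, 155, 108]

(0,0) stack=L1,L2,L4,L5; from [0,0,0]:
+L1 (α=4/5) → [736/5, 452/5, 32]
+L2 (α=3/4) → [2243/10, 323/5, 56]
+L4 (α=1/2) → [4623/20, 1553/10, 179/2]
+L5 (α=1/2) → [7483/40, 2403/20, 657/4]
= [187, 120, 164]


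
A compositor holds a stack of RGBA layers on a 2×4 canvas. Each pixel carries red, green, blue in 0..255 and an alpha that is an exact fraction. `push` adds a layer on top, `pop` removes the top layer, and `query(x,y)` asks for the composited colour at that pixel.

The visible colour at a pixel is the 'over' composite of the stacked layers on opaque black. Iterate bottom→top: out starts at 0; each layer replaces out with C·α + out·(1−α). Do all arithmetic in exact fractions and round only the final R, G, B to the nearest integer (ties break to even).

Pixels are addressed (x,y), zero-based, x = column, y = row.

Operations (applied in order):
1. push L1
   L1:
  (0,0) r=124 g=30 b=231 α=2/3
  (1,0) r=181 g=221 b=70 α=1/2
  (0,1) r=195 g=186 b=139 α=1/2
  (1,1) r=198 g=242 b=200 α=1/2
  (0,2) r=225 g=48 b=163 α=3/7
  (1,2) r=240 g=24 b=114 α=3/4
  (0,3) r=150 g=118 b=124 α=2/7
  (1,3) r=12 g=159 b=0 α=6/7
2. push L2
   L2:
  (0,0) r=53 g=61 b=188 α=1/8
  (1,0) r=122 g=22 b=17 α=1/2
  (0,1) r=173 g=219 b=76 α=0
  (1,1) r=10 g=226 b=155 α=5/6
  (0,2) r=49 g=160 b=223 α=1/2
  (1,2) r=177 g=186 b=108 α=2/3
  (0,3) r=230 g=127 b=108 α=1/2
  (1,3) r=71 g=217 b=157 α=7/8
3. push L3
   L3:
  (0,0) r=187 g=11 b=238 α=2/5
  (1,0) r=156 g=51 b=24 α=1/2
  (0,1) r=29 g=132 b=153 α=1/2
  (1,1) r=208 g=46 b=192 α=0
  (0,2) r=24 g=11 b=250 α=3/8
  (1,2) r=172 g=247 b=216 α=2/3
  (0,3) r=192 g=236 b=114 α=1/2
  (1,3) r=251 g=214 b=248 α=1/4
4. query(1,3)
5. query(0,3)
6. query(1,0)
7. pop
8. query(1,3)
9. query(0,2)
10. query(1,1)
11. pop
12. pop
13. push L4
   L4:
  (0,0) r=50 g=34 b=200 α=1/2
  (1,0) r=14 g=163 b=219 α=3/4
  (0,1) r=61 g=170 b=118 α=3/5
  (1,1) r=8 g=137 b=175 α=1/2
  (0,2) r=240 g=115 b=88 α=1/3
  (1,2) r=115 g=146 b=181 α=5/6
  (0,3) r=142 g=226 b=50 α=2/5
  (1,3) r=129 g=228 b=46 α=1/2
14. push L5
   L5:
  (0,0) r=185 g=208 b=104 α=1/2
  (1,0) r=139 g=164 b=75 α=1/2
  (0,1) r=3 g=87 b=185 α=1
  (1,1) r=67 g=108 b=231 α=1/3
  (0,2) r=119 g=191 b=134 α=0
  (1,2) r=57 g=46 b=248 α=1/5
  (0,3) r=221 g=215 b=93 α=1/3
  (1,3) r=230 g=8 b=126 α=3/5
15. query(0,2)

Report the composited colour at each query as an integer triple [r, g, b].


(1,3) stack=L1,L2,L3; from [0,0,0]:
after L1 α=6/7: [72/7, 954/7, 0]
after L2 α=7/8: [3551/56, 11587/56, 1099/8]
after L3 α=1/4: [24709/224, 46745/224, 5281/32]
→ [110, 209, 165]

at x=0,y=3 over L1,L2,L3:
after L1 α=2/7: [300/7, 236/7, 248/7]
after L2 α=1/2: [955/7, 1125/14, 502/7]
after L3 α=1/2: [2299/14, 4429/28, 650/7]
→ [164, 158, 93]

(1,0) stack=L1,L2,L3; from [0,0,0]:
after L1 α=1/2: [181/2, 221/2, 35]
after L2 α=1/2: [425/4, 265/4, 26]
after L3 α=1/2: [1049/8, 469/8, 25]
rounded: [131, 59, 25]

query (1,3) [L1,L2] — begin 0,0,0
after L1 α=6/7: [72/7, 954/7, 0]
after L2 α=7/8: [3551/56, 11587/56, 1099/8]
→ [63, 207, 137]

query (0,2) [L1,L2] — begin 0,0,0
after L1 α=3/7: [675/7, 144/7, 489/7]
after L2 α=1/2: [509/7, 632/7, 1025/7]
→ [73, 90, 146]

at x=1,y=1 over L1,L2:
after L1 α=1/2: [99, 121, 100]
after L2 α=5/6: [149/6, 417/2, 875/6]
rounded: [25, 208, 146]

(0,2) stack=L4,L5; from [0,0,0]:
+L4 (α=1/3) → [80, 115/3, 88/3]
+L5 (α=0) → [80, 115/3, 88/3]
= [80, 38, 29]


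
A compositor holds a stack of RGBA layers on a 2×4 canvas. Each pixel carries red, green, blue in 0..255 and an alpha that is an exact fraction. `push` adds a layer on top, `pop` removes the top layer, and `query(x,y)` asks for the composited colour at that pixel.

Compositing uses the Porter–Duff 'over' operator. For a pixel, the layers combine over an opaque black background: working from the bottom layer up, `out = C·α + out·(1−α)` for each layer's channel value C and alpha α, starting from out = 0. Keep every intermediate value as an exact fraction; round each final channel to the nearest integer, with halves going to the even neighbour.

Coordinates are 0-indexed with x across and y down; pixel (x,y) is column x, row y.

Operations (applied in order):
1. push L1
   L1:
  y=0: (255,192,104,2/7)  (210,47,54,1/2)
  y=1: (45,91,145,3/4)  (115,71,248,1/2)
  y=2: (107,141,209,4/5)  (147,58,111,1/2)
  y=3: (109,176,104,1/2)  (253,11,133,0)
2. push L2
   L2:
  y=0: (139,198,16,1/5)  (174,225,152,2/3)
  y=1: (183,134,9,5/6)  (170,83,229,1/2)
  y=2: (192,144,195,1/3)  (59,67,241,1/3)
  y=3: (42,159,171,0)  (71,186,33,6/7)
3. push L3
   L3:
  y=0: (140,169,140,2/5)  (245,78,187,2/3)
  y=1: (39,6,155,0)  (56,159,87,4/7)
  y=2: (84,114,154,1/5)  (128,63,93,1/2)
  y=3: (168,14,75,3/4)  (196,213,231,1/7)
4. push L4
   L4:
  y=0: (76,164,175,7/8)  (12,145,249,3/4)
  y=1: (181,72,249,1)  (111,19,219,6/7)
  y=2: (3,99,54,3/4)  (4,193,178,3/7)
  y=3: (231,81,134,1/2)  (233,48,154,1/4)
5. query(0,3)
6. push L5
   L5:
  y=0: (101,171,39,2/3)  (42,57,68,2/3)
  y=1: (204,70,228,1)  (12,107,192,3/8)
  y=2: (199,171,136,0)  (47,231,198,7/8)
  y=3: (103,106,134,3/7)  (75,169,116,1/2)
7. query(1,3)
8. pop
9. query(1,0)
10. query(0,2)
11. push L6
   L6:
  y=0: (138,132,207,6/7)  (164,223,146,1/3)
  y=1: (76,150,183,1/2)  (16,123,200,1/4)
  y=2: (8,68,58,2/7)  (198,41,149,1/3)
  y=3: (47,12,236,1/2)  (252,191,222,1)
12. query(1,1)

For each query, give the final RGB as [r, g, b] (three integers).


(0,3) stack=L1,L2,L3,L4; from [0,0,0]:
after L1 α=1/2: [109/2, 88, 52]
after L2 α=0: [109/2, 88, 52]
after L3 α=3/4: [1117/8, 65/2, 277/4]
after L4 α=1/2: [2965/16, 227/4, 813/8]
= [185, 57, 102]

at x=1,y=3 over L1,L2,L3,L4,L5:
after L1 α=0: [0, 0, 0]
after L2 α=6/7: [426/7, 1116/7, 198/7]
after L3 α=1/7: [3928/49, 8187/49, 2805/49]
after L4 α=1/4: [23201/196, 26913/196, 15961/196]
after L5 α=1/2: [37901/392, 60037/392, 38697/392]
→ [97, 153, 99]

(1,0) stack=L1,L2,L3,L4; from [0,0,0]:
+L1 (α=1/2) → [105, 47/2, 27]
+L2 (α=2/3) → [151, 947/6, 331/3]
+L3 (α=2/3) → [641/3, 1883/18, 1453/9]
+L4 (α=3/4) → [749/12, 9713/72, 2044/9]
= [62, 135, 227]

(0,2) stack=L1,L2,L3,L4; from [0,0,0]:
L1 α=4/5: [428/5, 564/5, 836/5]
L2 α=1/3: [1816/15, 616/5, 2647/15]
L3 α=1/5: [8524/75, 3034/25, 12898/75]
L4 α=3/4: [9199/300, 10459/100, 6262/75]
→ [31, 105, 83]

query (1,1) [L1,L2,L3,L4,L6] — begin 0,0,0
+L1 (α=1/2) → [115/2, 71/2, 124]
+L2 (α=1/2) → [455/4, 237/4, 353/2]
+L3 (α=4/7) → [323/4, 465/4, 1755/14]
+L4 (α=6/7) → [2987/28, 921/28, 20151/98]
+L6 (α=1/4) → [9409/112, 6207/112, 80053/392]
rounded: [84, 55, 204]


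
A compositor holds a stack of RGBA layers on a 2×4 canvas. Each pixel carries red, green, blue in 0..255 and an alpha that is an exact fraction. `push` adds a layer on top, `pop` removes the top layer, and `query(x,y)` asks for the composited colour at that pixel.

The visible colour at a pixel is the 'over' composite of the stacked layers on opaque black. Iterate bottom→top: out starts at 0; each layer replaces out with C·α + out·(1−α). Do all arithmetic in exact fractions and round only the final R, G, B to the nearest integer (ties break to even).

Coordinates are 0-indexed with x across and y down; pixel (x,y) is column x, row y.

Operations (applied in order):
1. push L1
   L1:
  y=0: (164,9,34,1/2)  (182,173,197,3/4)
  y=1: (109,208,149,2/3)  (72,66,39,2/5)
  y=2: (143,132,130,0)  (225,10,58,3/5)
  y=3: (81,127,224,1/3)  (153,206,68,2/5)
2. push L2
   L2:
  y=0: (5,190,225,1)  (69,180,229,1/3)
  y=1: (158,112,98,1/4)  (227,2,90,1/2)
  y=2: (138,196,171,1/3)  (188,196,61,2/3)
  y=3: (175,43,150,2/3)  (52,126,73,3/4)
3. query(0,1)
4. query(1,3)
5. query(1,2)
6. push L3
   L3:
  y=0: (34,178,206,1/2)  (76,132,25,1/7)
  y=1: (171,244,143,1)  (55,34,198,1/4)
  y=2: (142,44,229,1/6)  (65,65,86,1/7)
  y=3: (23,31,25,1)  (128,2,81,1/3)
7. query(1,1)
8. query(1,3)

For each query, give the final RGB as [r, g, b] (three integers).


query (0,1) [L1,L2] — begin 0,0,0
+L1 (α=2/3) → [218/3, 416/3, 298/3]
+L2 (α=1/4) → [94, 132, 99]
rounded: [94, 132, 99]

(1,3) stack=L1,L2; from [0,0,0]:
L1 α=2/5: [306/5, 412/5, 136/5]
L2 α=3/4: [543/10, 1151/10, 1231/20]
→ [54, 115, 62]

query (1,2) [L1,L2] — begin 0,0,0
+L1 (α=3/5) → [135, 6, 174/5]
+L2 (α=2/3) → [511/3, 398/3, 784/15]
= [170, 133, 52]

at x=1,y=1 over L1,L2,L3:
+L1 (α=2/5) → [144/5, 132/5, 78/5]
+L2 (α=1/2) → [1279/10, 71/5, 264/5]
+L3 (α=1/4) → [4387/40, 383/20, 891/10]
→ [110, 19, 89]

query (1,3) [L1,L2,L3] — begin 0,0,0
after L1 α=2/5: [306/5, 412/5, 136/5]
after L2 α=3/4: [543/10, 1151/10, 1231/20]
after L3 α=1/3: [1183/15, 387/5, 2041/30]
→ [79, 77, 68]


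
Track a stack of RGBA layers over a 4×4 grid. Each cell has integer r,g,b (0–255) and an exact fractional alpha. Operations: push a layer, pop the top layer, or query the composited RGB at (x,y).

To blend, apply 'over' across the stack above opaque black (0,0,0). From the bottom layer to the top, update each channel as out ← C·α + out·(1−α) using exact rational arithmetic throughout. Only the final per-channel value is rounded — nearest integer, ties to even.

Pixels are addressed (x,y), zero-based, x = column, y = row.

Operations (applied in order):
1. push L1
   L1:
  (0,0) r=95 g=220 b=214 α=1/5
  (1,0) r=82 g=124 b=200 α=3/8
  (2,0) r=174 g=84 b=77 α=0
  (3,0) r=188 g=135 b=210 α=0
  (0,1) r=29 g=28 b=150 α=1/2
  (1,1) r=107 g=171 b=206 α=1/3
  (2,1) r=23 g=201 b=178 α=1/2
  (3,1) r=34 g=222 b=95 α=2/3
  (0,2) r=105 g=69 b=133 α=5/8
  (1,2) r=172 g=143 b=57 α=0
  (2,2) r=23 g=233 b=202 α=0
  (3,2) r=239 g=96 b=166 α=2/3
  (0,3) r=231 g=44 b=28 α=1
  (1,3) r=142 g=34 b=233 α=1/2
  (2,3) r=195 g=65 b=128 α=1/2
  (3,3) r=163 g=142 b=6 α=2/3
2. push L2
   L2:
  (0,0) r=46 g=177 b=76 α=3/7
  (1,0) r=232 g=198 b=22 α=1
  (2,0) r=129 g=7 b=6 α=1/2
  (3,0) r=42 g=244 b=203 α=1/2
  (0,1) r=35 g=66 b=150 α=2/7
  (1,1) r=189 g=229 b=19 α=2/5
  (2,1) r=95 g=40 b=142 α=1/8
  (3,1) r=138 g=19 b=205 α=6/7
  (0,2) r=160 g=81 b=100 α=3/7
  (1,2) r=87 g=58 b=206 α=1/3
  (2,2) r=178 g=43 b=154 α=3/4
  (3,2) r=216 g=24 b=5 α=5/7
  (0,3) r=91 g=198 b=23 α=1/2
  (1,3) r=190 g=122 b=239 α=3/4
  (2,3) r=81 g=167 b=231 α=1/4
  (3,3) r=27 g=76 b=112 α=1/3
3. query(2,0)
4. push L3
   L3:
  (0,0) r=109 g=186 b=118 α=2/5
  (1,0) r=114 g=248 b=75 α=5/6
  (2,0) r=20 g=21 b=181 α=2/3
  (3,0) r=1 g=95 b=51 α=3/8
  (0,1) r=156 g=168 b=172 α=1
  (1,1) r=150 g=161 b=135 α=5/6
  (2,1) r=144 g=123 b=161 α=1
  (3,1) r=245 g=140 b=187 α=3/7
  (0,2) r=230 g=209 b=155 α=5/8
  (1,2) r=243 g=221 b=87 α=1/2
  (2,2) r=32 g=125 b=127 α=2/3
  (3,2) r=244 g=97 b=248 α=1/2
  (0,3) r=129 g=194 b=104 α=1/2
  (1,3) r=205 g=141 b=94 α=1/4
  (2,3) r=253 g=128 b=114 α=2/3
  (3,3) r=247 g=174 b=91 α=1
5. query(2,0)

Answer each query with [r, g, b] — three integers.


query (2,0) [L1,L2] — begin 0,0,0
+L1 (α=0) → [0, 0, 0]
+L2 (α=1/2) → [129/2, 7/2, 3]
→ [64, 4, 3]

(2,0) stack=L1,L2,L3; from [0,0,0]:
after L1 α=0: [0, 0, 0]
after L2 α=1/2: [129/2, 7/2, 3]
after L3 α=2/3: [209/6, 91/6, 365/3]
rounded: [35, 15, 122]


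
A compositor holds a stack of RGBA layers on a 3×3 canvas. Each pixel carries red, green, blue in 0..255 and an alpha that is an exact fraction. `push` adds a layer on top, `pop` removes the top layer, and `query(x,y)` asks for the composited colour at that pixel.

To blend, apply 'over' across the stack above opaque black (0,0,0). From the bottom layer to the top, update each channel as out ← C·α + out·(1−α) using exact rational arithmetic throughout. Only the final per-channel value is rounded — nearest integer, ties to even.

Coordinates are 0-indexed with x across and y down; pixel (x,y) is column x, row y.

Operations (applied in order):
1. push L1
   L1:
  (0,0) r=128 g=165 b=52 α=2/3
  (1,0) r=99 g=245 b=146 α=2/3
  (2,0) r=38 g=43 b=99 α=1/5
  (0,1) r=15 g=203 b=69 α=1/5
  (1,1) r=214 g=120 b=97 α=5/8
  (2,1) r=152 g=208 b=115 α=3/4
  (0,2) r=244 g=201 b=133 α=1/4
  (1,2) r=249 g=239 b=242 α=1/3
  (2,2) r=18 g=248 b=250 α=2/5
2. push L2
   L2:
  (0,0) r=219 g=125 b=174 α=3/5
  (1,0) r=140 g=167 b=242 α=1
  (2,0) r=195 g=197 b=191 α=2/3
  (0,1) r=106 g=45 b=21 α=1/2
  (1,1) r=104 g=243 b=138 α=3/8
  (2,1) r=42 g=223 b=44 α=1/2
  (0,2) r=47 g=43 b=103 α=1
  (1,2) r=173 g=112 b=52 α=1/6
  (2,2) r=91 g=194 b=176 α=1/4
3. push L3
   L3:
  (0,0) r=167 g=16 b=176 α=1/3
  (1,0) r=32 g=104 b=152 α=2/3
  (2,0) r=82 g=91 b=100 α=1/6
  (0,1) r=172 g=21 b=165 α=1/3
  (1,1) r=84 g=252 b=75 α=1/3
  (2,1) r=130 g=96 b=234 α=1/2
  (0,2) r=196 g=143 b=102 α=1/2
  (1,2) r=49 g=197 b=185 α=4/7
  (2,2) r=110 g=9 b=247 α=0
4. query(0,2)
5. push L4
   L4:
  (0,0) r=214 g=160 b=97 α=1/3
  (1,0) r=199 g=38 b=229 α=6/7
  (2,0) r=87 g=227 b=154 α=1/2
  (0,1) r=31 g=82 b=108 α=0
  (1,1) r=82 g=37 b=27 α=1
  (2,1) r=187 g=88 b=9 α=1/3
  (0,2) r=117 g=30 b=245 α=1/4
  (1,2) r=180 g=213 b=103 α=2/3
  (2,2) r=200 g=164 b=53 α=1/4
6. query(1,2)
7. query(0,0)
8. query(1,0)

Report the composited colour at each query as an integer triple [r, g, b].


(0,2) stack=L1,L2,L3; from [0,0,0]:
+L1 (α=1/4) → [61, 201/4, 133/4]
+L2 (α=1) → [47, 43, 103]
+L3 (α=1/2) → [243/2, 93, 205/2]
rounded: [122, 93, 102]

(1,2) stack=L1,L2,L3,L4; from [0,0,0]:
+L1 (α=1/3) → [83, 239/3, 242/3]
+L2 (α=1/6) → [98, 1531/18, 683/9]
+L3 (α=4/7) → [70, 6259/42, 2903/21]
+L4 (α=2/3) → [430/3, 24151/126, 7229/63]
rounded: [143, 192, 115]

query (0,0) [L1,L2,L3,L4] — begin 0,0,0
L1 α=2/3: [256/3, 110, 104/3]
L2 α=3/5: [2483/15, 119, 1774/15]
L3 α=1/3: [7471/45, 254/3, 6188/45]
L4 α=1/3: [24572/135, 988/9, 16741/135]
= [182, 110, 124]

query (1,0) [L1,L2,L3,L4] — begin 0,0,0
L1 α=2/3: [66, 490/3, 292/3]
L2 α=1: [140, 167, 242]
L3 α=2/3: [68, 125, 182]
L4 α=6/7: [1262/7, 353/7, 1556/7]
→ [180, 50, 222]


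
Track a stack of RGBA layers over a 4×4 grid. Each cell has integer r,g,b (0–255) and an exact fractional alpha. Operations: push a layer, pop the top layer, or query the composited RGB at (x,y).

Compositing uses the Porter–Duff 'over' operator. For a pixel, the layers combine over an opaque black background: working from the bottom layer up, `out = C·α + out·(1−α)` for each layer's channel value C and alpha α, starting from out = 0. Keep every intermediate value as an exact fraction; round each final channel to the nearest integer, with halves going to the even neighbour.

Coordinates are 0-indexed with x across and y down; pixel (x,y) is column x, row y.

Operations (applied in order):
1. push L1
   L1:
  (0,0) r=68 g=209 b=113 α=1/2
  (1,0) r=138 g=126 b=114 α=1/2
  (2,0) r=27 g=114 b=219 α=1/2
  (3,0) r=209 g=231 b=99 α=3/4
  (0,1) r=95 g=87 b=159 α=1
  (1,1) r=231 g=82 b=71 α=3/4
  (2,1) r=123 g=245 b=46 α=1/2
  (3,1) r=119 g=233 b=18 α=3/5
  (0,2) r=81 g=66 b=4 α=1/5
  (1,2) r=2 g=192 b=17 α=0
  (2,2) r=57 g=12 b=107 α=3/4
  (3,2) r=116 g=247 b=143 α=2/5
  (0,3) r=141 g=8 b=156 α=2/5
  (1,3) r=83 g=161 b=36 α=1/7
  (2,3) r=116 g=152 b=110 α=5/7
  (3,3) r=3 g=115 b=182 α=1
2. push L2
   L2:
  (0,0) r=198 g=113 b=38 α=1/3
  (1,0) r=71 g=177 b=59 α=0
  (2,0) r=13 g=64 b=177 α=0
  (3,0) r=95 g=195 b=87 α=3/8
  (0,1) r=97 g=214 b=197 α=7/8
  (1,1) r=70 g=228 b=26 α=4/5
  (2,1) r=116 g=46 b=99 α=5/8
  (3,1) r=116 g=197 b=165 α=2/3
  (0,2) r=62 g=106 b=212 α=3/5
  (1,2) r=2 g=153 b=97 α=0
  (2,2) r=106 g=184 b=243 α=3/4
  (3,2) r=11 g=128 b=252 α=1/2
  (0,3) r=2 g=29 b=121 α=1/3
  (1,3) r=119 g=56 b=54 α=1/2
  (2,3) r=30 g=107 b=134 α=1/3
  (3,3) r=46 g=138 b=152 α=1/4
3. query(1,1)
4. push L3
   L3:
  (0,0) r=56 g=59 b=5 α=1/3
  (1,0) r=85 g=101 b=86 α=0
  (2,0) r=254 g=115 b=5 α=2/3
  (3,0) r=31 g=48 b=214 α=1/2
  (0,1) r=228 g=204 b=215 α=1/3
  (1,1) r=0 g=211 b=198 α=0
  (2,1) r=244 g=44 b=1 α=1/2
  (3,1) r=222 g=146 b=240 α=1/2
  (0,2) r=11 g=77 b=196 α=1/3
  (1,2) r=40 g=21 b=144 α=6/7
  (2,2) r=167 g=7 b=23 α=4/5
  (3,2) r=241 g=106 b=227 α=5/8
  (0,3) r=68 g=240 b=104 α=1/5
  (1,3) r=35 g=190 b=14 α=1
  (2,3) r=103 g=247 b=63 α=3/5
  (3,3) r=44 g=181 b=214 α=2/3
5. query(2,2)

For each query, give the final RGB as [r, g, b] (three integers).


query (1,1) [L1,L2] — begin 0,0,0
after L1 α=3/4: [693/4, 123/2, 213/4]
after L2 α=4/5: [1813/20, 1947/10, 629/20]
→ [91, 195, 31]

(2,2) stack=L1,L2,L3; from [0,0,0]:
L1 α=3/4: [171/4, 9, 321/4]
L2 α=3/4: [1443/16, 561/4, 3237/16]
L3 α=4/5: [12131/80, 673/20, 4709/80]
rounded: [152, 34, 59]


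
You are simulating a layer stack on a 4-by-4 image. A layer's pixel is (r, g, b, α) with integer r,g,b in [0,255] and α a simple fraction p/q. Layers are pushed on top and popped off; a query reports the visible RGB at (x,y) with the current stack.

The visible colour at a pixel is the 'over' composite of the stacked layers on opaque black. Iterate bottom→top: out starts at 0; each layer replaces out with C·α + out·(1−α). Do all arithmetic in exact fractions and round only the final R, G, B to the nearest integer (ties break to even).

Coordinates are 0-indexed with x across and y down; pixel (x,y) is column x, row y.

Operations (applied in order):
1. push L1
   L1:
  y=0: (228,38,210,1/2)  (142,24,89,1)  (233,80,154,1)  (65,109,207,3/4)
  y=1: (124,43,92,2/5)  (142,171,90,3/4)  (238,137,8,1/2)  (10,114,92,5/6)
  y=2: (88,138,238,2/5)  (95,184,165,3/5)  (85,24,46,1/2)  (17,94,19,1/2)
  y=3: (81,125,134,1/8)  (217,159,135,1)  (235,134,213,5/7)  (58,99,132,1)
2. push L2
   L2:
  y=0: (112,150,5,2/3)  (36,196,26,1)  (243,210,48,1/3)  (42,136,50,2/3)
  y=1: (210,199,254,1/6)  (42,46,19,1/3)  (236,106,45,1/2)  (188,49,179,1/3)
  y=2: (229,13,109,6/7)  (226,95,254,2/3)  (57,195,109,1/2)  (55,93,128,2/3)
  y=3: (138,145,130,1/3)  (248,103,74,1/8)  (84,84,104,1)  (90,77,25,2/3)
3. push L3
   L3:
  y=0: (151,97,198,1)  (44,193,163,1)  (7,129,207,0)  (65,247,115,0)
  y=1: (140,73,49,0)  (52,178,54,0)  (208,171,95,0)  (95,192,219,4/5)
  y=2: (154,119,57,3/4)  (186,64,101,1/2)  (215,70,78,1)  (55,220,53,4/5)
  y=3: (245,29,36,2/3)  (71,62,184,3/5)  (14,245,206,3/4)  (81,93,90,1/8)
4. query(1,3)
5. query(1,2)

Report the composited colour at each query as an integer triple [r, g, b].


(1,3) stack=L1,L2,L3; from [0,0,0]:
L1 α=1: [217, 159, 135]
L2 α=1/8: [1767/8, 152, 1019/8]
L3 α=3/5: [2619/20, 98, 3227/20]
= [131, 98, 161]

at x=1,y=2 over L1,L2,L3:
after L1 α=3/5: [57, 552/5, 99]
after L2 α=2/3: [509/3, 1502/15, 607/3]
after L3 α=1/2: [1067/6, 1231/15, 455/3]
= [178, 82, 152]


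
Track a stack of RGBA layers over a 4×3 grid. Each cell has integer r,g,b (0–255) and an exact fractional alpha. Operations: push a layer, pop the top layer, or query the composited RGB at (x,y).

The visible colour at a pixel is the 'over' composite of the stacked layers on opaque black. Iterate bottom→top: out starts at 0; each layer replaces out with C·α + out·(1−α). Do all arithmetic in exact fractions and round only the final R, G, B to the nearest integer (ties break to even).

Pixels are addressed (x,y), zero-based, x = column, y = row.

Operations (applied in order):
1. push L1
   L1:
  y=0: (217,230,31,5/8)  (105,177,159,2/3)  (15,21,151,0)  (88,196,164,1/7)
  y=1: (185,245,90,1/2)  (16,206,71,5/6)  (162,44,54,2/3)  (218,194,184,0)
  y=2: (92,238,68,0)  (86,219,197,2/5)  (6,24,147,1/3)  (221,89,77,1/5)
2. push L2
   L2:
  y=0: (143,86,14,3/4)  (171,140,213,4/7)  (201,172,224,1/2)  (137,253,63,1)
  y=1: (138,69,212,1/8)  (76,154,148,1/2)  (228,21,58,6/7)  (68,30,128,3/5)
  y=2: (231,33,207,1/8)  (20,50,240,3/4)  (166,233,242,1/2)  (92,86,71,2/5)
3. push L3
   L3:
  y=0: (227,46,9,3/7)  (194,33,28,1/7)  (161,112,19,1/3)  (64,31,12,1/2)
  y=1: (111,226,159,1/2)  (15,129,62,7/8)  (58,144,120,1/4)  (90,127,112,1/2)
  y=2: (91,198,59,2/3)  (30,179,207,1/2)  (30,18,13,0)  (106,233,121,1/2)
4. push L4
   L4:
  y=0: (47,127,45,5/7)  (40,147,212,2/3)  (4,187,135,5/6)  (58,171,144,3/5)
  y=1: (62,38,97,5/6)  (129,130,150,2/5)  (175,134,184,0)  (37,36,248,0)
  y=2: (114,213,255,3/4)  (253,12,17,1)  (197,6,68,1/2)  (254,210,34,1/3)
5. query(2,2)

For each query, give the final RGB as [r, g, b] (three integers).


at x=2,y=2 over L1,L2,L3,L4:
after L1 α=1/3: [2, 8, 49]
after L2 α=1/2: [84, 241/2, 291/2]
after L3 α=0: [84, 241/2, 291/2]
after L4 α=1/2: [281/2, 253/4, 427/4]
→ [140, 63, 107]


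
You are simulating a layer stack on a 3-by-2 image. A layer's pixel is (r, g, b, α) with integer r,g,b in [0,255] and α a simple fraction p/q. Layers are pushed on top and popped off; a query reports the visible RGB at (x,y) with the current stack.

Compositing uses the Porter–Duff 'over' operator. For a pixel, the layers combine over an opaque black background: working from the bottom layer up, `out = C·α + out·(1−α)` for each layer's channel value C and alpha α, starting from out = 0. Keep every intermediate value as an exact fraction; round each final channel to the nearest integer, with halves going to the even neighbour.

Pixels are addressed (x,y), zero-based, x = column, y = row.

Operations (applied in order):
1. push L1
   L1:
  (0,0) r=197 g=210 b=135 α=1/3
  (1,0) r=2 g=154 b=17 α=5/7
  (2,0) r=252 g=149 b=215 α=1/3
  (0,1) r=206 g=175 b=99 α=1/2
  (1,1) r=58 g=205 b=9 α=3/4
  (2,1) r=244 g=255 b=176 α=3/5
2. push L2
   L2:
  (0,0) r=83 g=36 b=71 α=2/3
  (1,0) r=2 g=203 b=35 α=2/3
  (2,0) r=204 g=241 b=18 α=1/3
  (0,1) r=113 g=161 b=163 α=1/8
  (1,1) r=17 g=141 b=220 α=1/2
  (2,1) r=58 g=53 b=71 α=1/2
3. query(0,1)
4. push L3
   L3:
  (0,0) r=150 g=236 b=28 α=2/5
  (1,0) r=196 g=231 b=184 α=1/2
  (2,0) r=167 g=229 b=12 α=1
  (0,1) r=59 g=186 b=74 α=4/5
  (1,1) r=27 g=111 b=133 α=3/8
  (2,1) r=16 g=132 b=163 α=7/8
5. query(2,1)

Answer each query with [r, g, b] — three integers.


at x=0,y=1 over L1,L2:
after L1 α=1/2: [103, 175/2, 99/2]
after L2 α=1/8: [417/4, 1547/16, 1019/16]
= [104, 97, 64]

(2,1) stack=L1,L2,L3; from [0,0,0]:
L1 α=3/5: [732/5, 153, 528/5]
L2 α=1/2: [511/5, 103, 883/10]
L3 α=7/8: [1071/40, 1027/8, 12293/80]
= [27, 128, 154]


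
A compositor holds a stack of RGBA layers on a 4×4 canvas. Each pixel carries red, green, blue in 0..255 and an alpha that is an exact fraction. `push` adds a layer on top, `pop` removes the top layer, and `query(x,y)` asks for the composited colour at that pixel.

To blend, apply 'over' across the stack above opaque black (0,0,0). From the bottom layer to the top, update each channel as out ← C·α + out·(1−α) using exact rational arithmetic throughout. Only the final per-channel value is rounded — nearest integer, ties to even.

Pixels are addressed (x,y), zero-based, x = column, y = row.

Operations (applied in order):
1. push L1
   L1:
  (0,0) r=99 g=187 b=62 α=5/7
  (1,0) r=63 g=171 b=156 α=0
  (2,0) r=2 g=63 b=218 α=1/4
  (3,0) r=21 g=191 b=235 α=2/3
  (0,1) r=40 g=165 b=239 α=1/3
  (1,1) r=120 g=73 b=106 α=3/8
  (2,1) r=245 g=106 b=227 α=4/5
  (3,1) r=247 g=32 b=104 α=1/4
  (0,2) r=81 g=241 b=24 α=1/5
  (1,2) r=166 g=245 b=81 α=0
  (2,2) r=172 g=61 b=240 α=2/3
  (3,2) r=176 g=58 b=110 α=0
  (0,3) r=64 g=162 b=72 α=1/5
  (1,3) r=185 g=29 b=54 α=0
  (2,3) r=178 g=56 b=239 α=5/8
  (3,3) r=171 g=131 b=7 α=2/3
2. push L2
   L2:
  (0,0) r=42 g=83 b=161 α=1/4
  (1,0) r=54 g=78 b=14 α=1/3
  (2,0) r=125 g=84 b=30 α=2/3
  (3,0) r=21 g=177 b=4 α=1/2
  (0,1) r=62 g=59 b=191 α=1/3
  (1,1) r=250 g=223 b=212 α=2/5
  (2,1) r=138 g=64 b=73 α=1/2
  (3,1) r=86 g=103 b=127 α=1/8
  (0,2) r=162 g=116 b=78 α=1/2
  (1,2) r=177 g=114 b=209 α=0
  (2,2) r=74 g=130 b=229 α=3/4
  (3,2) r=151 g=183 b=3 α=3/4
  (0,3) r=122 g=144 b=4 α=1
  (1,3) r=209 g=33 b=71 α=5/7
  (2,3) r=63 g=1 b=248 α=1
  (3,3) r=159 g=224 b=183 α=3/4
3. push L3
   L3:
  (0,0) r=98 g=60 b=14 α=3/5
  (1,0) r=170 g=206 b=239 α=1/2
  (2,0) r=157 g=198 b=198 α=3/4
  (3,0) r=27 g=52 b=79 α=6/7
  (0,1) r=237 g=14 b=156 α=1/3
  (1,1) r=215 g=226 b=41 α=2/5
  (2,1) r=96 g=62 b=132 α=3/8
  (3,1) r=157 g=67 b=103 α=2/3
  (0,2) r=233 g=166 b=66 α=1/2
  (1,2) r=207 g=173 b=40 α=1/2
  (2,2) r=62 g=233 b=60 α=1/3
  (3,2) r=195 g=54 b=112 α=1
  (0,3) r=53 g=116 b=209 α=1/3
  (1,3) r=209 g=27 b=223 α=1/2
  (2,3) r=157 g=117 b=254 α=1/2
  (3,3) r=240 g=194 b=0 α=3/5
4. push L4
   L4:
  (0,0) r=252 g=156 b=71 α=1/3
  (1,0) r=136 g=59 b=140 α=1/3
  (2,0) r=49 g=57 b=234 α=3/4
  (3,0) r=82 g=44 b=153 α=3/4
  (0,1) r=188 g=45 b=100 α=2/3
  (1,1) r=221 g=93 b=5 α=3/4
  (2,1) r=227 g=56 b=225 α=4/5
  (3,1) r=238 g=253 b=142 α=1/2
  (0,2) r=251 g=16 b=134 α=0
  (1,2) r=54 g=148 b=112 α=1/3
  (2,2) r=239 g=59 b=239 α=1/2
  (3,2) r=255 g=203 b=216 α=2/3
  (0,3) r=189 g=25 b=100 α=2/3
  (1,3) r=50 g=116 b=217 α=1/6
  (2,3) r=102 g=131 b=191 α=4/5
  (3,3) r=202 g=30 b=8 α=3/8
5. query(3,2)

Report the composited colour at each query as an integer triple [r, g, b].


(3,2) stack=L1,L2,L3,L4; from [0,0,0]:
+L1 (α=0) → [0, 0, 0]
+L2 (α=3/4) → [453/4, 549/4, 9/4]
+L3 (α=1) → [195, 54, 112]
+L4 (α=2/3) → [235, 460/3, 544/3]
→ [235, 153, 181]


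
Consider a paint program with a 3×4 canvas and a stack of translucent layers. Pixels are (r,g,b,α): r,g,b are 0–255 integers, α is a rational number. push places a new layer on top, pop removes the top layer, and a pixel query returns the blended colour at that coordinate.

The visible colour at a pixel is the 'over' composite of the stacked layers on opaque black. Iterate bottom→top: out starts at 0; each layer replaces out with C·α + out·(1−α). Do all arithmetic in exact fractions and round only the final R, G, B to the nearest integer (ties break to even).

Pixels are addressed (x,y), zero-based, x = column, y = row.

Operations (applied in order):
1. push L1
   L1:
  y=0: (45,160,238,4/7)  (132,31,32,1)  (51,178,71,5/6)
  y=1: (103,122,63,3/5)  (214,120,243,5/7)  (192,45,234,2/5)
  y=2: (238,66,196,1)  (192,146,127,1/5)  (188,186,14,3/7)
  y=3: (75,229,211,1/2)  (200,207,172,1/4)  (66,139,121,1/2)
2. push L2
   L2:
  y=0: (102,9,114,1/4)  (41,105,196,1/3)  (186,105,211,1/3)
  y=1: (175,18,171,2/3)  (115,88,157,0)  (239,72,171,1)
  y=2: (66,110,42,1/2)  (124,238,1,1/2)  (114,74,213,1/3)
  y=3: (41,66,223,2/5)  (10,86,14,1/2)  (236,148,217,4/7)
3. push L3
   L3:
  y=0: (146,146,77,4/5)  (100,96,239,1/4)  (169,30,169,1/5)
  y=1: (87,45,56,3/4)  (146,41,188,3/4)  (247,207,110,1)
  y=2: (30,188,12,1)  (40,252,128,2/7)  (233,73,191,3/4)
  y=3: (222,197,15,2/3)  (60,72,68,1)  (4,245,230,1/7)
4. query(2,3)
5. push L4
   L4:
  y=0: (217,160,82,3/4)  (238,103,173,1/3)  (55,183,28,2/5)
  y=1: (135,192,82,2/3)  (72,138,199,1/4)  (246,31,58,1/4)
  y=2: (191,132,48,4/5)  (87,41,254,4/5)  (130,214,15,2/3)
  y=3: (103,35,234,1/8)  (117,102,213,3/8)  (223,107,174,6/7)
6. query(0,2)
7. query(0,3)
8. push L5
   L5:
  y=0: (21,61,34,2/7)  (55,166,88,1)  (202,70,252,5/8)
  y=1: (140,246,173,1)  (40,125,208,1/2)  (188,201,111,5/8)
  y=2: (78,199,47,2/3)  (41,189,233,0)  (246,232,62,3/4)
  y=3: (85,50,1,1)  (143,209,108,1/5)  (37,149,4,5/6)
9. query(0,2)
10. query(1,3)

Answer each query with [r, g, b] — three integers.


at x=2,y=3 over L1,L2,L3:
after L1 α=1/2: [33, 139/2, 121/2]
after L2 α=4/7: [149, 1601/14, 2099/14]
after L3 α=1/7: [898/7, 6518/49, 7907/49]
= [128, 133, 161]

at x=0,y=2 over L1,L2,L3,L4:
L1 α=1: [238, 66, 196]
L2 α=1/2: [152, 88, 119]
L3 α=1: [30, 188, 12]
L4 α=4/5: [794/5, 716/5, 204/5]
rounded: [159, 143, 41]

query (0,3) [L1,L2,L3,L4] — begin 0,0,0
L1 α=1/2: [75/2, 229/2, 211/2]
L2 α=2/5: [389/10, 951/10, 305/2]
L3 α=2/3: [4829/30, 4891/30, 365/6]
L4 α=1/8: [36893/240, 35287/240, 3959/48]
rounded: [154, 147, 82]

(0,2) stack=L1,L2,L3,L4,L5; from [0,0,0]:
+L1 (α=1) → [238, 66, 196]
+L2 (α=1/2) → [152, 88, 119]
+L3 (α=1) → [30, 188, 12]
+L4 (α=4/5) → [794/5, 716/5, 204/5]
+L5 (α=2/3) → [1574/15, 902/5, 674/15]
= [105, 180, 45]

(1,3) stack=L1,L2,L3,L4,L5; from [0,0,0]:
L1 α=1/4: [50, 207/4, 43]
L2 α=1/2: [30, 551/8, 57/2]
L3 α=1: [60, 72, 68]
L4 α=3/8: [651/8, 333/4, 979/8]
L5 α=1/5: [937/10, 542/5, 239/2]
→ [94, 108, 120]


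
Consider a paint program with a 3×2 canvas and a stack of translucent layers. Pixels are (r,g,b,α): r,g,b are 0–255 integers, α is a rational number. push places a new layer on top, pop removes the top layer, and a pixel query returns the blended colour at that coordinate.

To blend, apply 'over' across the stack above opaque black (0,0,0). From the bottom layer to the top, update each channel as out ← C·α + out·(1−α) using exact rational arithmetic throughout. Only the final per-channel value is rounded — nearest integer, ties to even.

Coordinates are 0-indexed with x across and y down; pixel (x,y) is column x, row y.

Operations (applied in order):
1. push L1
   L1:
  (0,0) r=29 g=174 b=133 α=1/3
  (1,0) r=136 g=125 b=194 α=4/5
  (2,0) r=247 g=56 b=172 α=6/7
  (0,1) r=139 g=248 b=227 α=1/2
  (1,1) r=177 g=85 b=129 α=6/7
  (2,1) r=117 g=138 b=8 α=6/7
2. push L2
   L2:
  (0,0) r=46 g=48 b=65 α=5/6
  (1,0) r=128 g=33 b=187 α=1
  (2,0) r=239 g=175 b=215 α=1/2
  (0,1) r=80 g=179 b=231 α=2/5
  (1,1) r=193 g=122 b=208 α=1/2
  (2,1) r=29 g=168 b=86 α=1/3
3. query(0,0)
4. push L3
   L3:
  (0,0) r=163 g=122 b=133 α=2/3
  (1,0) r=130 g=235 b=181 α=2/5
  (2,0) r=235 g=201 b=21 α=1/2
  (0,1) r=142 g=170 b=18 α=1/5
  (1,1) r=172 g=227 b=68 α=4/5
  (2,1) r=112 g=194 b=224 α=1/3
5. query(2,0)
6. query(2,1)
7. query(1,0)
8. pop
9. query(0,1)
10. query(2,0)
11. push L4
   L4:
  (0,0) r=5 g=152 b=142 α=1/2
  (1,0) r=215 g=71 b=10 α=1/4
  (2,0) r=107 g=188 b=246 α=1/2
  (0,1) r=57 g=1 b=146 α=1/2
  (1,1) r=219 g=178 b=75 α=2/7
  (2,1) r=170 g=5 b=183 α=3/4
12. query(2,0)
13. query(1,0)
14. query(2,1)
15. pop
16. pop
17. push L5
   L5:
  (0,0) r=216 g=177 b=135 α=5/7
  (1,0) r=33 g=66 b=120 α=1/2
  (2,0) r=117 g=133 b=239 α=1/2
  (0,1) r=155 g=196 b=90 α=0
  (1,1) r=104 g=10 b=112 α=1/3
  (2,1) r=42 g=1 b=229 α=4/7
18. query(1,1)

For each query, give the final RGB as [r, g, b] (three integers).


query (0,0) [L1,L2] — begin 0,0,0
L1 α=1/3: [29/3, 58, 133/3]
L2 α=5/6: [719/18, 149/3, 554/9]
rounded: [40, 50, 62]

(2,0) stack=L1,L2,L3; from [0,0,0]:
after L1 α=6/7: [1482/7, 48, 1032/7]
after L2 α=1/2: [3155/14, 223/2, 2537/14]
after L3 α=1/2: [6445/28, 625/4, 2831/28]
rounded: [230, 156, 101]

at x=2,y=1 over L1,L2,L3:
L1 α=6/7: [702/7, 828/7, 48/7]
L2 α=1/3: [1607/21, 944/7, 698/21]
L3 α=1/3: [5566/63, 1082/7, 6100/63]
= [88, 155, 97]

query (1,0) [L1,L2,L3] — begin 0,0,0
L1 α=4/5: [544/5, 100, 776/5]
L2 α=1: [128, 33, 187]
L3 α=2/5: [644/5, 569/5, 923/5]
= [129, 114, 185]

query (0,1) [L1,L2] — begin 0,0,0
L1 α=1/2: [139/2, 124, 227/2]
L2 α=2/5: [737/10, 146, 321/2]
= [74, 146, 160]

(2,0) stack=L1,L2; from [0,0,0]:
L1 α=6/7: [1482/7, 48, 1032/7]
L2 α=1/2: [3155/14, 223/2, 2537/14]
= [225, 112, 181]

at x=2,y=0 over L1,L2,L4:
+L1 (α=6/7) → [1482/7, 48, 1032/7]
+L2 (α=1/2) → [3155/14, 223/2, 2537/14]
+L4 (α=1/2) → [4653/28, 599/4, 5981/28]
→ [166, 150, 214]

at x=1,y=0 over L1,L2,L4:
after L1 α=4/5: [544/5, 100, 776/5]
after L2 α=1: [128, 33, 187]
after L4 α=1/4: [599/4, 85/2, 571/4]
rounded: [150, 42, 143]

(2,1) stack=L1,L2,L4; from [0,0,0]:
+L1 (α=6/7) → [702/7, 828/7, 48/7]
+L2 (α=1/3) → [1607/21, 944/7, 698/21]
+L4 (α=3/4) → [12317/84, 1049/28, 12227/84]
→ [147, 37, 146]

at x=1,y=1 over L1,L5:
L1 α=6/7: [1062/7, 510/7, 774/7]
L5 α=1/3: [2852/21, 1090/21, 2332/21]
= [136, 52, 111]


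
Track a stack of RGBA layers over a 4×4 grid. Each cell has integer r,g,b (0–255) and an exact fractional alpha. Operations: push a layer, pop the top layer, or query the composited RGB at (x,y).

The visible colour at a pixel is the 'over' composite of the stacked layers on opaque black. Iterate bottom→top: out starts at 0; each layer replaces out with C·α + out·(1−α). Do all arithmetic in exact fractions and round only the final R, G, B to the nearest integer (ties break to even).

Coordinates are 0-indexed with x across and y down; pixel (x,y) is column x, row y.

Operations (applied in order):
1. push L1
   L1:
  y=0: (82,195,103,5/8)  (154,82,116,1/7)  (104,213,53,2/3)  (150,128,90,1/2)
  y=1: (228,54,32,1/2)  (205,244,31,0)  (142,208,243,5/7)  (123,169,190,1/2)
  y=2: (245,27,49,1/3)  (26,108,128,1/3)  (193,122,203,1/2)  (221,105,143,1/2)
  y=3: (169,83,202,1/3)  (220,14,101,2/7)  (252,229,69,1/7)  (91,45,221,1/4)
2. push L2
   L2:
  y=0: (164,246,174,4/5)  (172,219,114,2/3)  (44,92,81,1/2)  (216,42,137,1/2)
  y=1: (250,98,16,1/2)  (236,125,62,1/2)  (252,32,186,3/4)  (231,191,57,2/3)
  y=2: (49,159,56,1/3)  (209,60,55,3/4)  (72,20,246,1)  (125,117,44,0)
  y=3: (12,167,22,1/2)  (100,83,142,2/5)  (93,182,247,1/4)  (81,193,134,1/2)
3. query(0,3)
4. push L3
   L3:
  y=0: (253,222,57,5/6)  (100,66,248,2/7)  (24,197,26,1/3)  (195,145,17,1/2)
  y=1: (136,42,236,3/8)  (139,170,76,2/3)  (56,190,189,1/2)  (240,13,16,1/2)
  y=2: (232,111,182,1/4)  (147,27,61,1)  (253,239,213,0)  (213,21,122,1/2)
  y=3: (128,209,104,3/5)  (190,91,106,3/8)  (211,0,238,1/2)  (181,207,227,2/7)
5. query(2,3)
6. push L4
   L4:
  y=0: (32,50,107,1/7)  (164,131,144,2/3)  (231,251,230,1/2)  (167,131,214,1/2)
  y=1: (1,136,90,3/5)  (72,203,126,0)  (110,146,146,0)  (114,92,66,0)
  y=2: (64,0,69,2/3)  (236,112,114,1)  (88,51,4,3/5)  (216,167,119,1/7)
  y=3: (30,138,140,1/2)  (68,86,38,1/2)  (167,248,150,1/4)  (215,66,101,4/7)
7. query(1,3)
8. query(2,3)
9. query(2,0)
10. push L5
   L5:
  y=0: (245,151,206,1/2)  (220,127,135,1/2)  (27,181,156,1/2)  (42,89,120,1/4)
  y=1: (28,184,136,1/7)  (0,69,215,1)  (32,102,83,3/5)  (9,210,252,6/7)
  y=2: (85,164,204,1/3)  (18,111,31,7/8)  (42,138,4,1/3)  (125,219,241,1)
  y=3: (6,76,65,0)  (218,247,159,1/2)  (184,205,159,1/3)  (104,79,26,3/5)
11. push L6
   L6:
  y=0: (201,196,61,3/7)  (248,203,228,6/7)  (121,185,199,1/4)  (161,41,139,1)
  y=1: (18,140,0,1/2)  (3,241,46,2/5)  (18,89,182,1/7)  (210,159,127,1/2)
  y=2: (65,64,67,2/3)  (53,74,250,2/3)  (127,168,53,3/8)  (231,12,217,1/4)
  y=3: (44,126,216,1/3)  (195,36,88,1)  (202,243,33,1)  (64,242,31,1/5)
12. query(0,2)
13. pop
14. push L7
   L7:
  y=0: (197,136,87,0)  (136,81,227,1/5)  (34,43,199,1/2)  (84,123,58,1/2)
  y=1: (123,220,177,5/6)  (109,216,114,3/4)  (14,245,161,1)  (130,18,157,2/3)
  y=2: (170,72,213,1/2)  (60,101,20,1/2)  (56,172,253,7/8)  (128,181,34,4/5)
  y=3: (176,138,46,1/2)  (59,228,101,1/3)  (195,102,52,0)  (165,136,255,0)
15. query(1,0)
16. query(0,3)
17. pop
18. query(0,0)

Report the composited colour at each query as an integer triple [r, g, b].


query (0,3) [L1,L2] — begin 0,0,0
L1 α=1/3: [169/3, 83/3, 202/3]
L2 α=1/2: [205/6, 292/3, 134/3]
rounded: [34, 97, 45]

(2,3) stack=L1,L2,L3; from [0,0,0]:
+L1 (α=1/7) → [36, 229/7, 69/7]
+L2 (α=1/4) → [201/4, 1961/28, 484/7]
+L3 (α=1/2) → [1045/8, 1961/56, 1075/7]
rounded: [131, 35, 154]

query (1,3) [L1,L2,L3,L4] — begin 0,0,0
+L1 (α=2/7) → [440/7, 4, 202/7]
+L2 (α=2/5) → [544/7, 178/5, 2594/35]
+L3 (α=3/8) → [3355/28, 451/8, 1205/14]
+L4 (α=1/2) → [5259/56, 1139/16, 1737/28]
= [94, 71, 62]

query (2,3) [L1,L2,L3,L4] — begin 0,0,0
after L1 α=1/7: [36, 229/7, 69/7]
after L2 α=1/4: [201/4, 1961/28, 484/7]
after L3 α=1/2: [1045/8, 1961/56, 1075/7]
after L4 α=1/4: [4471/32, 19771/224, 4275/28]
= [140, 88, 153]

at x=2,y=0 over L1,L2,L3,L4:
L1 α=2/3: [208/3, 142, 106/3]
L2 α=1/2: [170/3, 117, 349/6]
L3 α=1/3: [412/9, 431/3, 427/9]
L4 α=1/2: [2491/18, 592/3, 2497/18]
= [138, 197, 139]

(0,2) stack=L1,L2,L3,L4,L5,L6; from [0,0,0]:
L1 α=1/3: [245/3, 9, 49/3]
L2 α=1/3: [637/9, 59, 266/9]
L3 α=1/4: [1333/12, 72, 203/3]
L4 α=2/3: [2869/36, 24, 617/9]
L5 α=1/3: [4399/54, 212/3, 3070/27]
L6 α=2/3: [11419/162, 596/9, 6688/81]
→ [70, 66, 83]

query (1,0) [L1,L2,L3,L4,L5,L7] — begin 0,0,0
+L1 (α=1/7) → [22, 82/7, 116/7]
+L2 (α=2/3) → [122, 3148/21, 1712/21]
+L3 (α=2/7) → [810/7, 18512/147, 18976/147]
+L4 (α=2/3) → [3106/21, 57026/441, 61312/441]
+L5 (α=1/2) → [3863/21, 113033/882, 120847/882]
+L7 (α=1/5) → [18308/105, 261787/2205, 341801/2205]
= [174, 119, 155]

query (0,3) [L1,L2,L3,L4,L5,L7] — begin 0,0,0
+L1 (α=1/3) → [169/3, 83/3, 202/3]
+L2 (α=1/2) → [205/6, 292/3, 134/3]
+L3 (α=3/5) → [1357/15, 493/3, 1204/15]
+L4 (α=1/2) → [1807/30, 907/6, 1652/15]
+L5 (α=0) → [1807/30, 907/6, 1652/15]
+L7 (α=1/2) → [7087/60, 1735/12, 1171/15]
rounded: [118, 145, 78]

(0,0) stack=L1,L2,L3,L4,L5; from [0,0,0]:
+L1 (α=5/8) → [205/4, 975/8, 515/8]
+L2 (α=4/5) → [2829/20, 8847/40, 6083/40]
+L3 (α=5/6) → [28129/120, 17749/80, 17483/240]
+L4 (α=1/7) → [28769/140, 55247/280, 3109/40]
+L5 (α=1/2) → [63069/280, 97527/560, 11349/80]
→ [225, 174, 142]
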